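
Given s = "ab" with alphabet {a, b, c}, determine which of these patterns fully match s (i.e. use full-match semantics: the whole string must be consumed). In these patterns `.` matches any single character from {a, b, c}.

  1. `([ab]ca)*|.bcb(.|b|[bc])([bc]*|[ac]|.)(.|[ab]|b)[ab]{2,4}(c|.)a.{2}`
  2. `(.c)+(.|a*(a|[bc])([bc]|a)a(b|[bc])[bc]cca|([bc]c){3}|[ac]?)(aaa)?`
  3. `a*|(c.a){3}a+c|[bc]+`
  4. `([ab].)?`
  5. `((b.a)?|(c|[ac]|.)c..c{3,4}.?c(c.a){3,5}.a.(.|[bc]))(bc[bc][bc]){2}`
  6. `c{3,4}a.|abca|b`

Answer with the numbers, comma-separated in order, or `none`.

4

1 → no match
2 → no match
3 → no match
4 → match
5 → no match
6 → no match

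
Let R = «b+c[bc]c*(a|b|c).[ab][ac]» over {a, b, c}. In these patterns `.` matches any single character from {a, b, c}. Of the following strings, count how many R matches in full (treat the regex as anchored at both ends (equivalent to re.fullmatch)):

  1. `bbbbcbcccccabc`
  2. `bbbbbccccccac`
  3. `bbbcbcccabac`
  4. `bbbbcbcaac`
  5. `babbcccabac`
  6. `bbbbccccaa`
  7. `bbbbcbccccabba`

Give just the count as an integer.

6

1 → match
2 → match
3 → match
4 → match
5 → no match
6 → match
7 → match
Total matched: 6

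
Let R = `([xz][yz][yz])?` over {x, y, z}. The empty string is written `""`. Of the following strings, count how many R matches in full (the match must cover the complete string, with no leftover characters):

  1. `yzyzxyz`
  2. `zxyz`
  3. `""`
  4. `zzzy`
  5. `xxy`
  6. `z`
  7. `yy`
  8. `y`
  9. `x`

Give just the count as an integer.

1

1 → no match
2 → no match
3 → match
4 → no match
5 → no match
6 → no match
7 → no match
8 → no match
9 → no match
Total matched: 1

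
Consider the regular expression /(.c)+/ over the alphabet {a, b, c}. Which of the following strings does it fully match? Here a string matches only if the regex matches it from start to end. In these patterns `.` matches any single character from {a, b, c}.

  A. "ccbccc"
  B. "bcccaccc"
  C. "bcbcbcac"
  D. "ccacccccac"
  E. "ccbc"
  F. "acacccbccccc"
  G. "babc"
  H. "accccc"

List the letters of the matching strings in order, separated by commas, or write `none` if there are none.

A → match
B → match
C → match
D → match
E → match
F → match
G → no match
H → match

A, B, C, D, E, F, H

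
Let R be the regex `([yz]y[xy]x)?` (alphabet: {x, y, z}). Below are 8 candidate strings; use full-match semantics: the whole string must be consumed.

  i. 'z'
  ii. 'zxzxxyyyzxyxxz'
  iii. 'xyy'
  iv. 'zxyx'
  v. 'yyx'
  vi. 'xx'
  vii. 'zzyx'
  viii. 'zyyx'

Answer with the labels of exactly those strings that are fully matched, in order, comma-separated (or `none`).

viii

i → no match
ii → no match
iii → no match
iv → no match
v → no match
vi → no match
vii → no match
viii → match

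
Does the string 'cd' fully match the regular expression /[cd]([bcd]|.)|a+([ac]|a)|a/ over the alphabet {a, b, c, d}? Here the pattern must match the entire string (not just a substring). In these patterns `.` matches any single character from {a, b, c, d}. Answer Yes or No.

Yes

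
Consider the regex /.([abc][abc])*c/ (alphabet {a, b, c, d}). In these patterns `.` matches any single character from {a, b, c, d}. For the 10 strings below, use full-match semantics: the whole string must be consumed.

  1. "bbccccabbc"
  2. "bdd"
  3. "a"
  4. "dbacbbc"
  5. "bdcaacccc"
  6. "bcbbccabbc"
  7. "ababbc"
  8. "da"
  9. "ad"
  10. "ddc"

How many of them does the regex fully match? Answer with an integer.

1 → match
2 → no match — must end with "c"
3 → no match — must end with "c"
4 → no match
5 → no match
6 → match
7 → match
8 → no match — must end with "c"
9 → no match — must end with "c"
10 → no match
Total matched: 3

3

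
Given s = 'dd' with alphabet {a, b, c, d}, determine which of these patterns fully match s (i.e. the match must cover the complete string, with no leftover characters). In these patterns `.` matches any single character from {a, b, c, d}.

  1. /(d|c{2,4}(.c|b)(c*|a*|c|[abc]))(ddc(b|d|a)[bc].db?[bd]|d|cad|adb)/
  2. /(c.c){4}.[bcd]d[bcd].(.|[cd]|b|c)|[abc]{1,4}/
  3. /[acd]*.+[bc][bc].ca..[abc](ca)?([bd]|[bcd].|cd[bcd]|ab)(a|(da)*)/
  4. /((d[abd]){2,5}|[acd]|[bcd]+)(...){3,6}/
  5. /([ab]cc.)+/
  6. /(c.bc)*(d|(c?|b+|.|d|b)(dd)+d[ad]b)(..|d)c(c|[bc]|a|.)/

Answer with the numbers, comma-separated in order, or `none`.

1 → match
2 → no match
3 → no match
4 → no match
5 → no match
6 → no match

1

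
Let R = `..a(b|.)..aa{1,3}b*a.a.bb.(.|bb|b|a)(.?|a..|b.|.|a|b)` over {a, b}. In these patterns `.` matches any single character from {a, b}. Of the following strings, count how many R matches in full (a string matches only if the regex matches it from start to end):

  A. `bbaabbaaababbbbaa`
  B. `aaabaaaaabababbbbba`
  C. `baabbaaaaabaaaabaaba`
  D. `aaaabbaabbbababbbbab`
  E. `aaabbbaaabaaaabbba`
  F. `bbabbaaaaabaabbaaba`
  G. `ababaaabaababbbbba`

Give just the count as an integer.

A → match
B → match
C → no match
D → match
E → match
F → match
G → no match
Total matched: 5

5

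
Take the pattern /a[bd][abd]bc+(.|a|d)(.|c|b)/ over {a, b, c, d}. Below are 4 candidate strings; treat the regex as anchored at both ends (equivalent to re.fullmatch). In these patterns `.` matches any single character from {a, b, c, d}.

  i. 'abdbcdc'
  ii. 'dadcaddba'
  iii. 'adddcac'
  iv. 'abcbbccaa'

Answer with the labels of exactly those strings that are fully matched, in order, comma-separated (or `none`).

i → match
ii → no match — must start with 'a'
iii → no match
iv → no match

i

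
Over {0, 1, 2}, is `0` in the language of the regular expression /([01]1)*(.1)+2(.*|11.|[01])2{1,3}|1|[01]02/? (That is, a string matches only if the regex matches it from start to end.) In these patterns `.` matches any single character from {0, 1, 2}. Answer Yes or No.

No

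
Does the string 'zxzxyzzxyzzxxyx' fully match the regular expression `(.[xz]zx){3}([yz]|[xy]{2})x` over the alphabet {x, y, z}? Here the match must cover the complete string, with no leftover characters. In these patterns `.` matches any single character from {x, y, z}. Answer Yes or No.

Yes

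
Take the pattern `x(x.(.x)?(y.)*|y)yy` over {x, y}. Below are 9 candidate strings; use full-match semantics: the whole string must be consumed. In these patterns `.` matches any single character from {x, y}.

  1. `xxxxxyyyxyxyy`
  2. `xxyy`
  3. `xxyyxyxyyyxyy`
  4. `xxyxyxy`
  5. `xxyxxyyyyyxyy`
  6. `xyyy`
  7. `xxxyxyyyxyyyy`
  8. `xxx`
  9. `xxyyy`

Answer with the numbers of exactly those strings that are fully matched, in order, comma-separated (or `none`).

1 → match
2 → no match
3 → match
4 → no match — must end with `yy`
5 → match
6 → match
7 → match
8 → no match — must end with `yy`
9 → match

1, 3, 5, 6, 7, 9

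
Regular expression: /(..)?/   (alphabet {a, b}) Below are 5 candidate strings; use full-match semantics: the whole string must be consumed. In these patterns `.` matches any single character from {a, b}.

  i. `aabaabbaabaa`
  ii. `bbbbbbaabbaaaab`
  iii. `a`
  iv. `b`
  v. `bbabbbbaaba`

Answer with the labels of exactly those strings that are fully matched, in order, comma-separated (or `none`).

i. `aabaabbaabaa` → no match
ii → no match
iii. `a` → no match
iv. `b` → no match
v. `bbabbbbaaba` → no match

none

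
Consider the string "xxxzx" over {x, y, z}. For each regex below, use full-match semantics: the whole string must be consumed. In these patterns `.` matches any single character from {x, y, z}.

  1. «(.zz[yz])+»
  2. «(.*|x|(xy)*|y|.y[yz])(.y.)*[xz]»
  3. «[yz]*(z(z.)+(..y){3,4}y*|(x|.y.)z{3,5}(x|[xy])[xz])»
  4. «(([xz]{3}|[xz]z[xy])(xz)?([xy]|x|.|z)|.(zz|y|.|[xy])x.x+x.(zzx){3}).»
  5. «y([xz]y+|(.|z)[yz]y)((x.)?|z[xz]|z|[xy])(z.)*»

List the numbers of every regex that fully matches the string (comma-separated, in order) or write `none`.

1 → no match
2 → match
3 → no match
4 → match
5 → no match — must start with "y"

2, 4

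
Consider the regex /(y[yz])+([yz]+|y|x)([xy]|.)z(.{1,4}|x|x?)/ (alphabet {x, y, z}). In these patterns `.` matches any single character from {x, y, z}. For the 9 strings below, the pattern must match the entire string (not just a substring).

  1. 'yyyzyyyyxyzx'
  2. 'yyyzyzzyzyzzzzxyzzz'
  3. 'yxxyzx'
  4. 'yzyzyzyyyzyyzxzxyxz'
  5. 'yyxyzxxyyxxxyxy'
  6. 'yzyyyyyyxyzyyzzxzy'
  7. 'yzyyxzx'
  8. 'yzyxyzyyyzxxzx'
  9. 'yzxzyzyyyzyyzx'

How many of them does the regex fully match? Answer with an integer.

3

1 → match
2 → no match
3 → no match
4 → match
5 → no match
6 → no match
7 → match
8 → no match
9 → no match
Total matched: 3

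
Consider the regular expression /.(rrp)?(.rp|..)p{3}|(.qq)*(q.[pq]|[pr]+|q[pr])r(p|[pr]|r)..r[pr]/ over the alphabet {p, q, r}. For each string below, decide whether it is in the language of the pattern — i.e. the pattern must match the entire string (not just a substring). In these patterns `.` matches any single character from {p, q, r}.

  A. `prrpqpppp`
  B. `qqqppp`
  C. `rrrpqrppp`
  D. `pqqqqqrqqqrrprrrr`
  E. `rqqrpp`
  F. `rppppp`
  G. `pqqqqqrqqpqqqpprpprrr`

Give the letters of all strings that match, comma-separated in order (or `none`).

A, B, C, D, F, G

A → match
B → match
C → match
D → match
E → no match
F → match
G → match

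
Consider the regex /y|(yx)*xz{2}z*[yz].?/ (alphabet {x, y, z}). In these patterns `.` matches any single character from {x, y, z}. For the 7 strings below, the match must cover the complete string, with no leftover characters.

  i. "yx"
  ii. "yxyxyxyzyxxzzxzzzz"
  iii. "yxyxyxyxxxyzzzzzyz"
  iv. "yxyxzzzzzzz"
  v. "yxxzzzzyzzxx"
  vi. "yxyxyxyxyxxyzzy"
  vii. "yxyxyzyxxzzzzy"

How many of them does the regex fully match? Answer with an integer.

i → no match
ii → no match
iii → no match
iv → no match
v → no match
vi → no match
vii → no match
Total matched: 0

0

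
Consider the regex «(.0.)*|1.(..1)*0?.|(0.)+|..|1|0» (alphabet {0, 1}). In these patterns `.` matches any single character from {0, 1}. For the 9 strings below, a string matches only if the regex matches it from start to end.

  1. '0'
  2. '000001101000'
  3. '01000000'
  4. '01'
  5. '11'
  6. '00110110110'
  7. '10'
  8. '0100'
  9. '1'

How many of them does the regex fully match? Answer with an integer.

1 → match
2 → match
3 → match
4 → match
5 → match
6 → no match
7 → match
8 → match
9 → match
Total matched: 8

8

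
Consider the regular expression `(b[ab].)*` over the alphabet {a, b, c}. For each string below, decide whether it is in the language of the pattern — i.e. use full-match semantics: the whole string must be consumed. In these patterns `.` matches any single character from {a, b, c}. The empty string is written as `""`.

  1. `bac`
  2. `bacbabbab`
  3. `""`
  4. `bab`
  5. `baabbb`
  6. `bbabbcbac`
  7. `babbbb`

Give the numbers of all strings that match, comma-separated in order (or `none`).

1 → match
2 → match
3 → match
4 → match
5 → match
6 → match
7 → match

1, 2, 3, 4, 5, 6, 7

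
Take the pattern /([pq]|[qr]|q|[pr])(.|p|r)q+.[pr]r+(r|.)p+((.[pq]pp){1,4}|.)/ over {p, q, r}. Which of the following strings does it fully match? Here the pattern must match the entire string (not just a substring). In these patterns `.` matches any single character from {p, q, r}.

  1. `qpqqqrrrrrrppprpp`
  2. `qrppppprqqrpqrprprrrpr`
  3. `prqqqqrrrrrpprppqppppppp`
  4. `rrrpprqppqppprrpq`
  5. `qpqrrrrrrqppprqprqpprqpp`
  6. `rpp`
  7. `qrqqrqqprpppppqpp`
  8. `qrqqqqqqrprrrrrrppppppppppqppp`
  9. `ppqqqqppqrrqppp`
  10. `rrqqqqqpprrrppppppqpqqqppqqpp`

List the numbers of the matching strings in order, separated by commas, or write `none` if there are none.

1 → no match
2 → no match
3 → no match
4 → no match
5 → no match
6 → no match
7 → no match
8 → match
9 → no match
10 → no match

8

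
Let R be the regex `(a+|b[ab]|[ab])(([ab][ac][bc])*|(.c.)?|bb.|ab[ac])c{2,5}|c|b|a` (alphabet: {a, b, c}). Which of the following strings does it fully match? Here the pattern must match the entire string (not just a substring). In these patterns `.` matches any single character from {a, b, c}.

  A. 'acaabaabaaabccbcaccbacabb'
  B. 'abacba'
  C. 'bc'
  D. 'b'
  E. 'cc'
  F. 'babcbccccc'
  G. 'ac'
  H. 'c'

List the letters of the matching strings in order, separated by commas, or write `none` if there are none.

A → no match
B → no match
C → no match
D → match
E → no match
F → match
G → no match
H → match

D, F, H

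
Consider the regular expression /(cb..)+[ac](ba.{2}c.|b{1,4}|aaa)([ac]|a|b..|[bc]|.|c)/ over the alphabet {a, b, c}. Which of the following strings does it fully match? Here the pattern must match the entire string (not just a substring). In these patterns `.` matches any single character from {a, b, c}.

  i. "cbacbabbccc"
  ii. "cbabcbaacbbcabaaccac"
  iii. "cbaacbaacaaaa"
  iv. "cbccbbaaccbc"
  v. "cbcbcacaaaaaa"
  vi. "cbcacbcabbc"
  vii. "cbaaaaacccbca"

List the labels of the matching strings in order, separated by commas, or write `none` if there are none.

i → no match
ii → match
iii → match
iv → no match
v → no match
vi → no match
vii → no match

ii, iii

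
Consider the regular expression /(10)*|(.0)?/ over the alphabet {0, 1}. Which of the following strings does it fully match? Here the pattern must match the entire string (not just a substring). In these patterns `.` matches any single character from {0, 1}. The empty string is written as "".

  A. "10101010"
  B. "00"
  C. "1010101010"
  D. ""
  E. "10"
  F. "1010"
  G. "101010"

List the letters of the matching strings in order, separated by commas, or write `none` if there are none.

A. "10101010" → match
B. "00" → match
C. "1010101010" → match
D. "" → match
E. "10" → match
F. "1010" → match
G. "101010" → match

A, B, C, D, E, F, G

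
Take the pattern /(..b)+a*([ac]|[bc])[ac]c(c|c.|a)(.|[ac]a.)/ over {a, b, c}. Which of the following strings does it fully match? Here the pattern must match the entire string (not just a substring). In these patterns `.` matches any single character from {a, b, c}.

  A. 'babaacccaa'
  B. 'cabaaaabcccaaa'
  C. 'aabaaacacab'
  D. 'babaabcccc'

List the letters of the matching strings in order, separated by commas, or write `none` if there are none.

A, B, C, D

A. 'babaacccaa' → match
B → match
C. 'aabaaacacab' → match
D. 'babaabcccc' → match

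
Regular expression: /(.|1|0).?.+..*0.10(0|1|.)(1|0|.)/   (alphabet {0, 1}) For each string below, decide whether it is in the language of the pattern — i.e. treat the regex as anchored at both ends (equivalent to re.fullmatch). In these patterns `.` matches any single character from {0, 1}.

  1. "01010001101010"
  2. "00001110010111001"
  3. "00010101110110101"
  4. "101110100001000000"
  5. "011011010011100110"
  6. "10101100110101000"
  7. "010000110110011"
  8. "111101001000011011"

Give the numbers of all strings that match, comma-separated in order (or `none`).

1 → no match
2 → no match
3 → no match
4 → no match
5 → no match
6 → no match
7 → no match
8 → match

8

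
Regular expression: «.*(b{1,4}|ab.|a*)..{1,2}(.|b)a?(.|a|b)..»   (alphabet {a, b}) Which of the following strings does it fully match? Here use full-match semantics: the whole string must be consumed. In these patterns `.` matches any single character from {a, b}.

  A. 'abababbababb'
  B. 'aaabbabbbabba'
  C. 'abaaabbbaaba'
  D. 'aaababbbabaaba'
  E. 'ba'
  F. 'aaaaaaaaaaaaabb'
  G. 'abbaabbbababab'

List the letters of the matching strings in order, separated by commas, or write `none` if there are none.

A, B, C, D, F, G

A. 'abababbababb' → match
B → match
C. 'abaaabbbaaba' → match
D → match
E. 'ba' → no match
F → match
G → match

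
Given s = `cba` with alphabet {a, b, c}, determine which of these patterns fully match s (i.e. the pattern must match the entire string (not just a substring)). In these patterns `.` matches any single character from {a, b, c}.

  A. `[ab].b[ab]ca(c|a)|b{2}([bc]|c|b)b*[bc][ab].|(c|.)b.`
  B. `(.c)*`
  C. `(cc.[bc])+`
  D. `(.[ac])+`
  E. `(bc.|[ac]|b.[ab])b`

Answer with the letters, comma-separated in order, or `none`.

A

A → match
B → no match
C → no match — must start with `cc`
D → no match
E → no match — must end with `b`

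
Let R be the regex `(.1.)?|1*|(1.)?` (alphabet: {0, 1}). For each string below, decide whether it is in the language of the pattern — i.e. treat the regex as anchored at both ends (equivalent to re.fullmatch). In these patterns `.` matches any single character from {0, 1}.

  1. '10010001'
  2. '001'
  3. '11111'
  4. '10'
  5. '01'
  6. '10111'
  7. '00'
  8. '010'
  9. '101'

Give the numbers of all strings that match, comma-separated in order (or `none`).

1 → no match
2 → no match
3 → match
4 → match
5 → no match
6 → no match
7 → no match
8 → match
9 → no match

3, 4, 8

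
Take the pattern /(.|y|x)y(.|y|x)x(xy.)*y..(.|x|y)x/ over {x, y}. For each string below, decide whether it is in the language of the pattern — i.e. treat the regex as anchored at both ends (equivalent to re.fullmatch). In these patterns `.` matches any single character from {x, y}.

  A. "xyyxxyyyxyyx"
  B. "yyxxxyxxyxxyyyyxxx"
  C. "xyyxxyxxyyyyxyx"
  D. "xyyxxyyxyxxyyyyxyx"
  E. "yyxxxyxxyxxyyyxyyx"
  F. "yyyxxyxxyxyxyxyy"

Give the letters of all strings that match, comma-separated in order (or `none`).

A. "xyyxxyyyxyyx" → match
B → match
C → match
D → match
E → match
F → no match — must end with "x"

A, B, C, D, E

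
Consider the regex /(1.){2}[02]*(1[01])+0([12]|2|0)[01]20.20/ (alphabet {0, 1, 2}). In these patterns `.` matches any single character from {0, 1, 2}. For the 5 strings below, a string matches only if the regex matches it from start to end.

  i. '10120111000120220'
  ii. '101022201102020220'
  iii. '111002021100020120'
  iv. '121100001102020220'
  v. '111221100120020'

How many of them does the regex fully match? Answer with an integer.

i → match
ii → match
iii → match
iv → match
v → match
Total matched: 5

5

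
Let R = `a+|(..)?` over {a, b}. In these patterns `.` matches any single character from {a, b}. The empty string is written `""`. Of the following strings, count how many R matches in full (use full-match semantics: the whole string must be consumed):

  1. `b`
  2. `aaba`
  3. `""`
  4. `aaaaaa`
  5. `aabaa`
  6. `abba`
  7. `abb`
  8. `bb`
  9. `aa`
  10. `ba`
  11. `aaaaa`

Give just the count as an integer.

6

1 → no match
2 → no match
3 → match
4 → match
5 → no match
6 → no match
7 → no match
8 → match
9 → match
10 → match
11 → match
Total matched: 6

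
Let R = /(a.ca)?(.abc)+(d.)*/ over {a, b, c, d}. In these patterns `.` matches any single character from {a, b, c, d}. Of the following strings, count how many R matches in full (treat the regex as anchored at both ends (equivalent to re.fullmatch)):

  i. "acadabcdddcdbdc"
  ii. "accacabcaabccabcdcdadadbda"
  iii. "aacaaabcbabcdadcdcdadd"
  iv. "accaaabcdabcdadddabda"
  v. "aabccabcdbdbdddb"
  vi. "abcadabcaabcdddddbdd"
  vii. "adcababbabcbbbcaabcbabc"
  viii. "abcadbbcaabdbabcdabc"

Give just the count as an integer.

4

i → no match
ii → match
iii → match
iv → no match
v → match
vi → match
vii → no match
viii → no match
Total matched: 4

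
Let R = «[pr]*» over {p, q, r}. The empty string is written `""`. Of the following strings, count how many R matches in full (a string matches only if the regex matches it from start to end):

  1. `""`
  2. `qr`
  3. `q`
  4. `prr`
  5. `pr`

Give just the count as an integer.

3

1 → match
2 → no match
3 → no match
4 → match
5 → match
Total matched: 3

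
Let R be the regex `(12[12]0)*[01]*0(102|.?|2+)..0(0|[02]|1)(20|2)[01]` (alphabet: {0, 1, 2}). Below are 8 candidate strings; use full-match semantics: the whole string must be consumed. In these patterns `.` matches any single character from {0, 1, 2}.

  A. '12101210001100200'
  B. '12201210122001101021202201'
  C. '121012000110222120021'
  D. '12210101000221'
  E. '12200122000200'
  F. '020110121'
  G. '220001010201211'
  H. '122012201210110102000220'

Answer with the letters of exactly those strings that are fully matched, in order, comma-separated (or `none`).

A → match
B → match
C → no match
D → no match
E → no match
F. '020110121' → no match
G → no match
H → match

A, B, H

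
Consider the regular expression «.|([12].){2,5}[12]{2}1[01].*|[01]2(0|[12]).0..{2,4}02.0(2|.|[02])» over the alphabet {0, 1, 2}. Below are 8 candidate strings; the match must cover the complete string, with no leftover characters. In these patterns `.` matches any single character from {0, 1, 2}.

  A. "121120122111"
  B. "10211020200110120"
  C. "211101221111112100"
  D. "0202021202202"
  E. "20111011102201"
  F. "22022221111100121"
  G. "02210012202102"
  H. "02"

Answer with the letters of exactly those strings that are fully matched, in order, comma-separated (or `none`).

A, D, E, G

A → match
B → no match
C → no match
D → match
E → match
F → no match
G → match
H → no match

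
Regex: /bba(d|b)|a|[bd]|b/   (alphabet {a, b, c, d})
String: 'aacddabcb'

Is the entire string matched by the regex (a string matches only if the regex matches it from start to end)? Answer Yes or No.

No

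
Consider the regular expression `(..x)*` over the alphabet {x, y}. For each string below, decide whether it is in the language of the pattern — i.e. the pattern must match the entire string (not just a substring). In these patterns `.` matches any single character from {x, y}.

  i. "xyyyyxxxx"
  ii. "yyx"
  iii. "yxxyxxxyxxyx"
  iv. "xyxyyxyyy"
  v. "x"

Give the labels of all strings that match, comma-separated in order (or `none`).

ii, iii

i → no match
ii → match
iii → match
iv → no match
v → no match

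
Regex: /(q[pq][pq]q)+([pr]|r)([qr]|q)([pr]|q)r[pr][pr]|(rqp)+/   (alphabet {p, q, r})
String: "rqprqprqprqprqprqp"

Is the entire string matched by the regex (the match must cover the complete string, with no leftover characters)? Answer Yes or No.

Yes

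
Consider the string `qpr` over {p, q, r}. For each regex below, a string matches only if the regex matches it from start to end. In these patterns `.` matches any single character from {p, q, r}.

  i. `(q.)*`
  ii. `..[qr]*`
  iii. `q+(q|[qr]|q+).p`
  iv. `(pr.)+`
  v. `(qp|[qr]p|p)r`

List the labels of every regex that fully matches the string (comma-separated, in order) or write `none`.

i → no match
ii → match
iii → no match — must end with `p`
iv → no match — must start with `pr`
v → match

ii, v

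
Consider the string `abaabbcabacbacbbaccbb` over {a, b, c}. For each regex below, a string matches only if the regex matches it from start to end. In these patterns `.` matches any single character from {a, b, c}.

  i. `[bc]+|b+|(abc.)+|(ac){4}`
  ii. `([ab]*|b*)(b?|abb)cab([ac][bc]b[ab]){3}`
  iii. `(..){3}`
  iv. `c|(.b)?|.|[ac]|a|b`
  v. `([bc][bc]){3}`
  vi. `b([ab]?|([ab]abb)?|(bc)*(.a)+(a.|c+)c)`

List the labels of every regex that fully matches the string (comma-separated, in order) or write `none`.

i → no match
ii → match
iii → no match
iv → no match
v → no match
vi → no match — must start with `b`

ii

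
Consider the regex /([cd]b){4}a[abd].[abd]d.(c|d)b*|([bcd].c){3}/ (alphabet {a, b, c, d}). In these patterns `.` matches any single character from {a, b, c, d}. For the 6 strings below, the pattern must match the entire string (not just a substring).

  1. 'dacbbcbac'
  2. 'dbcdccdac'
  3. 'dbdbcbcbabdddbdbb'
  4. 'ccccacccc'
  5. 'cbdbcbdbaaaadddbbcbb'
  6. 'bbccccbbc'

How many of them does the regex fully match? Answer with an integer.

1 → match
2 → match
3 → match
4 → match
5 → no match
6 → match
Total matched: 5

5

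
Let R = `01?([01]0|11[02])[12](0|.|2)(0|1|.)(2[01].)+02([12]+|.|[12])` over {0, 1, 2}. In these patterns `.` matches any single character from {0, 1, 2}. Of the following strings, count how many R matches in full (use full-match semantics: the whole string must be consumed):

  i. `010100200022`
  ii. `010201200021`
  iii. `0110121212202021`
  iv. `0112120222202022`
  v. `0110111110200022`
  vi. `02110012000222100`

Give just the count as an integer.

i. `010100200022` → match
ii. `010201200021` → match
iii → match
iv → no match
v → no match
vi → no match
Total matched: 3

3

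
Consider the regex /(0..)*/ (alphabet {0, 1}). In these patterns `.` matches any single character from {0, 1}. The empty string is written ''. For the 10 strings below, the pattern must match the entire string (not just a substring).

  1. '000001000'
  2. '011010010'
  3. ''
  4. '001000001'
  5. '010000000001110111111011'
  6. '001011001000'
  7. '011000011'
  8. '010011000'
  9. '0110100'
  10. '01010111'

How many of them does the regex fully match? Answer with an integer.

7

1. '000001000' → match
2. '011010010' → match
3. '' → match
4. '001000001' → match
5 → no match
6. '001011001000' → match
7. '011000011' → match
8. '010011000' → match
9. '0110100' → no match
10. '01010111' → no match
Total matched: 7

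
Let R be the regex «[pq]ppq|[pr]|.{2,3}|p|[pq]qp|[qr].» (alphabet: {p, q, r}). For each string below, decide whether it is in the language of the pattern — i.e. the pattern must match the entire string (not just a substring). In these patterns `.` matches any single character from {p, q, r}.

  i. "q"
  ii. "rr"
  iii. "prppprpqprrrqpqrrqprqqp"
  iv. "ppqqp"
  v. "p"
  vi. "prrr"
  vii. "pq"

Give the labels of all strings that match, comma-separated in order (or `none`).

i → no match
ii → match
iii → no match
iv → no match
v → match
vi → no match
vii → match

ii, v, vii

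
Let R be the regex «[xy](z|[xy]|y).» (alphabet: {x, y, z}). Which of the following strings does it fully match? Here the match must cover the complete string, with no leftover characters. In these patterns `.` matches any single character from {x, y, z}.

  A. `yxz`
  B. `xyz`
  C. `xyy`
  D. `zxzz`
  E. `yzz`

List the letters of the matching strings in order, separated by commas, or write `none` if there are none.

A → match
B → match
C → match
D → no match
E → match

A, B, C, E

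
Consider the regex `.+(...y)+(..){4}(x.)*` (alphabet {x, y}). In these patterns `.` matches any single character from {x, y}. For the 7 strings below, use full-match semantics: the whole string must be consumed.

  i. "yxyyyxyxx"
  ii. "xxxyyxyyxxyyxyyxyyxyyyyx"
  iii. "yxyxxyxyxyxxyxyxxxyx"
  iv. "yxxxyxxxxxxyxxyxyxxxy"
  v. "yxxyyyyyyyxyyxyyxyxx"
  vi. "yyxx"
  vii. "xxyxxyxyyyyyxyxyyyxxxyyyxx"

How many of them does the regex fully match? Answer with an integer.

i → no match
ii → no match
iii → no match
iv → match
v → match
vi → no match
vii → match
Total matched: 3

3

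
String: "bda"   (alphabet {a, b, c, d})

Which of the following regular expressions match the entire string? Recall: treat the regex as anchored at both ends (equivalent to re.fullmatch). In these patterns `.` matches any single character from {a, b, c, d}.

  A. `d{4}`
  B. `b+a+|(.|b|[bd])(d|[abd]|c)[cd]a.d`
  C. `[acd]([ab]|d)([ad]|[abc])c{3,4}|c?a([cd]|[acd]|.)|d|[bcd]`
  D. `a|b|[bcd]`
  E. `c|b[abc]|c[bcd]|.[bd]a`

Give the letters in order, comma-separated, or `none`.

A → no match — must start with "d"
B → no match
C → no match
D → no match
E → match

E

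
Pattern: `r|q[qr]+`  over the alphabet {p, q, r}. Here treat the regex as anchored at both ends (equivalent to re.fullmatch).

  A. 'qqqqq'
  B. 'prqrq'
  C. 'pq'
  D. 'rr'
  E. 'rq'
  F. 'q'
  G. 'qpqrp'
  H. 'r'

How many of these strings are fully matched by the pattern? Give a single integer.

2

A → match
B → no match
C → no match
D → no match
E → no match
F → no match
G → no match
H → match
Total matched: 2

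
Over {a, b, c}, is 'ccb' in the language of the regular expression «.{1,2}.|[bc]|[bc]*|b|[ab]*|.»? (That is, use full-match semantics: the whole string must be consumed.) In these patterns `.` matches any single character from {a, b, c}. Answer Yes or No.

Yes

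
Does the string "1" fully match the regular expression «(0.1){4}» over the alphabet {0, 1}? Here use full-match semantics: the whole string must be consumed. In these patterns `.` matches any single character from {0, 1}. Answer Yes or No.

Every match must start with "0", but "1" does not.

No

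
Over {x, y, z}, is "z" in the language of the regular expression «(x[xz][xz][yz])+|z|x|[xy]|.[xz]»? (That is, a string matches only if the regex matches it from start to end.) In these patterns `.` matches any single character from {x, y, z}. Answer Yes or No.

Yes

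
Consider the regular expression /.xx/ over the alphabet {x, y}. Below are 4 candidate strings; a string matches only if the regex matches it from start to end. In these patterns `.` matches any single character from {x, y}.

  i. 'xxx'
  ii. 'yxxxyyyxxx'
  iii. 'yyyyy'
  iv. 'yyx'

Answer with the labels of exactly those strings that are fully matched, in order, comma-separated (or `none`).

i. 'xxx' → match
ii. 'yxxxyyyxxx' → no match
iii. 'yyyyy' → no match — must end with 'xx'
iv. 'yyx' → no match — must end with 'xx'

i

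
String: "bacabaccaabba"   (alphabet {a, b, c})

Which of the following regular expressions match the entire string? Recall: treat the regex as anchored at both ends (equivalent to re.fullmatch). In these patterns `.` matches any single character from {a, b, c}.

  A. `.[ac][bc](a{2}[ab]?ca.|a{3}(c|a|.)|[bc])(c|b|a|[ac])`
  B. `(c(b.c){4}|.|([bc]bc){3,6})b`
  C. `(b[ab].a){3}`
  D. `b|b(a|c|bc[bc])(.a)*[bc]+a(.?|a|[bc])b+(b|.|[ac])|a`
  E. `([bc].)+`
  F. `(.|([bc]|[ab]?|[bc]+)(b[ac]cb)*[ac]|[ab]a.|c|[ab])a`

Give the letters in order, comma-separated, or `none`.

D

A → no match
B → no match — must end with "b"
C → no match
D → match
E → no match
F → no match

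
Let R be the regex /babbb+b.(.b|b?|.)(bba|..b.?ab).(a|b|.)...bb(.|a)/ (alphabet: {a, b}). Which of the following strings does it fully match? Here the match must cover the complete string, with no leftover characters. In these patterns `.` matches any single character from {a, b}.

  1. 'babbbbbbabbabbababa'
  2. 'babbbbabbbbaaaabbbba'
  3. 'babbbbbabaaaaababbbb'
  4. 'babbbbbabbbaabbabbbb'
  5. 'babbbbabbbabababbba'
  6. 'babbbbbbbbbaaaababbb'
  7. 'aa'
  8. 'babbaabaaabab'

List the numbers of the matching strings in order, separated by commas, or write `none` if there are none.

2, 4, 5, 6

1 → no match
2 → match
3 → no match
4 → match
5 → match
6 → match
7. 'aa' → no match — must start with 'babbb'
8 → no match — must start with 'babbb'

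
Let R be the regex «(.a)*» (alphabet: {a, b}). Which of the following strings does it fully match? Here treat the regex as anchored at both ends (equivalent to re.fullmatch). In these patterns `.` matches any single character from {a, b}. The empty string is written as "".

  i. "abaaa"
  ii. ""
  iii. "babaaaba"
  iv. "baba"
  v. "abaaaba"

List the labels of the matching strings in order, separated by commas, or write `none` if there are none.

i. "abaaa" → no match
ii. "" → match
iii. "babaaaba" → match
iv. "baba" → match
v. "abaaaba" → no match

ii, iii, iv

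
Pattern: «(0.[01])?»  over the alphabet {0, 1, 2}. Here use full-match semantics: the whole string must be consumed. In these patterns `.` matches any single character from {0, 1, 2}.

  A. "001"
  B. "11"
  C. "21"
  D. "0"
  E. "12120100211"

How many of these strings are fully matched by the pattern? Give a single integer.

1

A → match
B → no match
C → no match
D → no match
E → no match
Total matched: 1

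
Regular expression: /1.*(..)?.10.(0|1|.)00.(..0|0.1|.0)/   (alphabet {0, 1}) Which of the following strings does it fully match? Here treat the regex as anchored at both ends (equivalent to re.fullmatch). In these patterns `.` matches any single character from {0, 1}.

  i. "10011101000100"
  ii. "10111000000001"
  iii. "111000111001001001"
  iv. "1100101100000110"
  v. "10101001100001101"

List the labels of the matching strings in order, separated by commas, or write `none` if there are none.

i → match
ii → match
iii → match
iv → match
v → no match

i, ii, iii, iv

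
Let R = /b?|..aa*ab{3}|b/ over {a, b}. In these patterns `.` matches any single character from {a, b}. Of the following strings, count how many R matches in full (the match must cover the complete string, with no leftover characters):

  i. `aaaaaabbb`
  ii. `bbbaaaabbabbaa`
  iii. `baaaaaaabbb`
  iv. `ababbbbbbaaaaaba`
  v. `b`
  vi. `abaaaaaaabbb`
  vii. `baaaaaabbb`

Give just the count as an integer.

i → match
ii → no match
iii → match
iv → no match
v → match
vi → match
vii → match
Total matched: 5

5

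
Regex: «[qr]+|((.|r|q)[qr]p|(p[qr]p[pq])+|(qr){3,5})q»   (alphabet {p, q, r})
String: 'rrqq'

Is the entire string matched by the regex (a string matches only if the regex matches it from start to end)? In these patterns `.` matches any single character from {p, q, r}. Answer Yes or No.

Yes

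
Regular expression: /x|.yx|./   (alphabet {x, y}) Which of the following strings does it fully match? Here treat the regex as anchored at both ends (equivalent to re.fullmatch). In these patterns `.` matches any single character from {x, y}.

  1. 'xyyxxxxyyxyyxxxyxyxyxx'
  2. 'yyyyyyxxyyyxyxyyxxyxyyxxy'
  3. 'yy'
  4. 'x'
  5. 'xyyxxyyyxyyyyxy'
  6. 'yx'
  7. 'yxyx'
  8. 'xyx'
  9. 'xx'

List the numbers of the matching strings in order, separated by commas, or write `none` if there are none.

4, 8

1 → no match
2 → no match
3. 'yy' → no match
4. 'x' → match
5 → no match
6. 'yx' → no match
7. 'yxyx' → no match
8. 'xyx' → match
9. 'xx' → no match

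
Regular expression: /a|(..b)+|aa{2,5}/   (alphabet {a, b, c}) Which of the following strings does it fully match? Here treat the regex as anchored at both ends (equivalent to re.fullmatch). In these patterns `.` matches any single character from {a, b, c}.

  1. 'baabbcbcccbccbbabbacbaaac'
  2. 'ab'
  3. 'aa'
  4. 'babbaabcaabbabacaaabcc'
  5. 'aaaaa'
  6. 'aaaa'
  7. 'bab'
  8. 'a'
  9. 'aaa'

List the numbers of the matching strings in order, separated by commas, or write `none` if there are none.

5, 6, 7, 8, 9

1 → no match
2 → no match
3 → no match
4 → no match
5 → match
6 → match
7 → match
8 → match
9 → match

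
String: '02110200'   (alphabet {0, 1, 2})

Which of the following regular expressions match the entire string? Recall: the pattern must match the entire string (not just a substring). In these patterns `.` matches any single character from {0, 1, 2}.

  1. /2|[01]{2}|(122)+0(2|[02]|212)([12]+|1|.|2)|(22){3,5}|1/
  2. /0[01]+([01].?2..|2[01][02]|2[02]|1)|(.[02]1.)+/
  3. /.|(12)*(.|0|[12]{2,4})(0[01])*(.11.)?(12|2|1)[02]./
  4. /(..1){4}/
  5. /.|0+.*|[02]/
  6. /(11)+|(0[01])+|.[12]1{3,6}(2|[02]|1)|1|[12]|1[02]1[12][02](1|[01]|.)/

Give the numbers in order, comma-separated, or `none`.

3, 5

1 → no match
2 → no match
3 → match
4 → no match — must end with '1'
5 → match
6 → no match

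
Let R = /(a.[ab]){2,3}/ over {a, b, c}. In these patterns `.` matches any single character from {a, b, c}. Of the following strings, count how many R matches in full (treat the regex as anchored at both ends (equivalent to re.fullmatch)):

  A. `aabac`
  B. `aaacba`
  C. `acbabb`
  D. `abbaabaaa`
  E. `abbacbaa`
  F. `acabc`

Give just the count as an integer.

2

A. `aabac` → no match
B. `aaacba` → no match
C. `acbabb` → match
D. `abbaabaaa` → match
E. `abbacbaa` → no match
F. `acabc` → no match
Total matched: 2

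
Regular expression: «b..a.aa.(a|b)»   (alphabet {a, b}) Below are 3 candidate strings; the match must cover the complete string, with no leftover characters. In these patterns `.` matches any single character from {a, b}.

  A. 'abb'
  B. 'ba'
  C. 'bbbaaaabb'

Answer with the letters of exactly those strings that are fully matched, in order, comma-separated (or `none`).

A → no match — must start with 'b'
B → no match
C → match

C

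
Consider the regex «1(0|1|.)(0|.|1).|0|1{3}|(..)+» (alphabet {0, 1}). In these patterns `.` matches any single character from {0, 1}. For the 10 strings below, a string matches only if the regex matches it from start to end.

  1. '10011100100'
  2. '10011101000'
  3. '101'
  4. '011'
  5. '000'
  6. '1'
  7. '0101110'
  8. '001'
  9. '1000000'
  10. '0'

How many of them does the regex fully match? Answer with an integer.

1

1 → no match
2 → no match
3 → no match
4 → no match
5 → no match
6 → no match
7 → no match
8 → no match
9 → no match
10 → match
Total matched: 1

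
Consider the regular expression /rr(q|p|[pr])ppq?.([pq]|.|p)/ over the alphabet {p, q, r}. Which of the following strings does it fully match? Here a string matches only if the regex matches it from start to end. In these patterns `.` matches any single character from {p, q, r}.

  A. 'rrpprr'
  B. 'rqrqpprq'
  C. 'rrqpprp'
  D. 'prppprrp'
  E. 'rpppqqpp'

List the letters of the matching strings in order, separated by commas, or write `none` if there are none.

A → no match
B → no match — must start with 'rr'
C → match
D → no match — must start with 'rr'
E → no match — must start with 'rr'

C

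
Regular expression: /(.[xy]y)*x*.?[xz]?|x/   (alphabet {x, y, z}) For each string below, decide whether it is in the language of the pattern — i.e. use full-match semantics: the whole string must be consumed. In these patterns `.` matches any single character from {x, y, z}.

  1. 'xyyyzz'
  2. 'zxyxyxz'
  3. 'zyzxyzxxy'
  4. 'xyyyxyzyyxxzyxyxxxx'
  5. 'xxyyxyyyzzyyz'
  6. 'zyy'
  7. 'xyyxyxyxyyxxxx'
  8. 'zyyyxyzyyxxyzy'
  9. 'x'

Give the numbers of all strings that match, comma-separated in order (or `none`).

1 → no match
2 → no match
3 → no match
4 → no match
5 → no match
6 → match
7 → no match
8 → no match
9 → match

6, 9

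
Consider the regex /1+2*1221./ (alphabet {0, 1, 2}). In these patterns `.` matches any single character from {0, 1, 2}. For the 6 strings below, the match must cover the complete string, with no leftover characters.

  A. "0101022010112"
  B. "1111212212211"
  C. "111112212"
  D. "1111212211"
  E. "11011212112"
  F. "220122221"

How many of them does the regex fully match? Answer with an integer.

A → no match — must start with "1"
B → no match
C. "111112212" → match
D. "1111212211" → match
E. "11011212112" → no match
F. "220122221" → no match — must start with "1"
Total matched: 2

2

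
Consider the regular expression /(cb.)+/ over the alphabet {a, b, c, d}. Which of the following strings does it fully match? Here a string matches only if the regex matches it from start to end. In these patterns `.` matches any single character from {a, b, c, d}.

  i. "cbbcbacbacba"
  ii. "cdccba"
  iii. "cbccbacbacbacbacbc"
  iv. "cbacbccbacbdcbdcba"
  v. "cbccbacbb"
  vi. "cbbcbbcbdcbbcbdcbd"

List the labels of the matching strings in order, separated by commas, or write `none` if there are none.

i, iii, iv, v, vi

i. "cbbcbacbacba" → match
ii. "cdccba" → no match — must start with "cb"
iii → match
iv → match
v. "cbccbacbb" → match
vi → match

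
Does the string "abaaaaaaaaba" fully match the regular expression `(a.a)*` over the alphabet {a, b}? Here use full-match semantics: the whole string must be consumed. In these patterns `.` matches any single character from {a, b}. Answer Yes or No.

Yes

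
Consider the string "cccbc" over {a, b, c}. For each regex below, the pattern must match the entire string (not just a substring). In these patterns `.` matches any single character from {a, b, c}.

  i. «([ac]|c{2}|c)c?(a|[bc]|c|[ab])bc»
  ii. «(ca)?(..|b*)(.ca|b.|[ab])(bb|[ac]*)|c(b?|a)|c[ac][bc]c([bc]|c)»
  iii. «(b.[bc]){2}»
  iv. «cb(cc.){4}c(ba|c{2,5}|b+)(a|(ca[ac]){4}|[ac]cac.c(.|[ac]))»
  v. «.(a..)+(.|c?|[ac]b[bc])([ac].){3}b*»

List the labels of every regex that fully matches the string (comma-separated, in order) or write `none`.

i → match
ii → no match
iii → no match — must start with "b"
iv → no match — must start with "cbcc"
v → no match

i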